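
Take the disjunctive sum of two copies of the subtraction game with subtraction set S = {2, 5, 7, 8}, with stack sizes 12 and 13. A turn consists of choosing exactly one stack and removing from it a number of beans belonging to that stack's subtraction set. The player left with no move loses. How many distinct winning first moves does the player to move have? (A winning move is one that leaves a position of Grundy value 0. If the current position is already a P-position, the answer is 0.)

3

All stacks use S = {2, 5, 7, 8}:
n :  0  1  2  3  4  5  6  7  8  9 10 11 12 13
G :  0  0  1  1  0  2  1  3  2  2  0  3  1  0
Stack A: G(12) = 1.
Stack B: G(13) = 0.
Combined Grundy value = 1 ⊕ 0 = 1.
A winning move leaves total XOR = 0, i.e. changes one component's Grundy value g to g ⊕ X where X is the current total.
Stack A: need g' = 1⊕1 = 0. Options: 12−2→G=0, 12−5→G=3, 12−7→G=2, 12−8→G=0. Hits: 2.
Stack B: need g' = 0⊕1 = 1. Options: 13−2→G=3, 13−5→G=2, 13−7→G=1, 13−8→G=2. Hits: 1.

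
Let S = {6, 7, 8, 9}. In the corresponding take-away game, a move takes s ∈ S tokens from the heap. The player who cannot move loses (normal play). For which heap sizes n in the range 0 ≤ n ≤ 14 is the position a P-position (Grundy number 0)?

0, 1, 2, 3, 4, 5

G(0) = 0
G(1) = mex{} = 0
G(2) = mex{} = 0
G(3) = mex{} = 0
G(4) = mex{} = 0
G(5) = mex{} = 0
G(6) = mex{0} = 1
G(7) = mex{0,0} = 1
G(8) = mex{0,0,0} = 1
G(9) = mex{0,0,0,0} = 1
G(10) = mex{0,0,0,0} = 1
G(11) = mex{0,0,0,0} = 1
G(12) = mex{1,0,0,0} = 2
G(13) = mex{1,1,0,0} = 2
G(14) = mex{1,1,1,0} = 2
P-positions are exactly the n with G(n) = 0.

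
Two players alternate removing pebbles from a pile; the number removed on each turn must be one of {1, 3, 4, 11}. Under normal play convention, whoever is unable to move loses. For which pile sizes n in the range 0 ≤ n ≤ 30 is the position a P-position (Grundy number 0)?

0, 2, 7, 9, 14, 16, 21, 23, 28, 30

n :  0  1  2  3  4  5  6  7  8  9 10 11 12 13 14 15 16 17 18 19 20 21 22 23 24 25 26 27 28 29 30
G :  0  1  0  1  2  3  2  0  1  0  1  2  3  2  0  1  0  1  2  3  2  0  1  0  1  2  3  2  0  1  0
P-positions are exactly the n with G(n) = 0.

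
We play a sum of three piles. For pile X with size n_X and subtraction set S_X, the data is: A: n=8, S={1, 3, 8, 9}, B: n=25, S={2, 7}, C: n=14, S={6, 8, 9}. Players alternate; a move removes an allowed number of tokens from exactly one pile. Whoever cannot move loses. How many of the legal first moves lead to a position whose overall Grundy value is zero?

2

Pile A, S = {1, 3, 8, 9}:
n : 0 1 2 3 4 5 6 7 8
G : 0 1 0 1 0 1 0 1 2
G_A(8) = 2.
Pile B, S = {2, 7}:
G(0) = 0
G(1) = mex{} = 0
G(2) = mex{0} = 1
G(3) = mex{0} = 1
G(4) = mex{1} = 0
G(5) = mex{1} = 0
G(6) = mex{0} = 1
G(7) = mex{0,0} = 1
G(8) = mex{1,0} = 2
G(9) = mex{1,1} = 0
G(10) = mex{2,1} = 0
G(11) = mex{0,0} = 1
G(12) = mex{0,0} = 1
G(13) = mex{1,1} = 0
G(14) = mex{1,1} = 0
G(15) = mex{0,2} = 1
G(16) = mex{0,0} = 1
G(17) = mex{1,0} = 2
G(18) = mex{1,1} = 0
G(19) = mex{2,1} = 0
G(20) = mex{0,0} = 1
G(21) = mex{0,0} = 1
G(22) = mex{1,1} = 0
G(23) = mex{1,1} = 0
G(24) = mex{0,2} = 1
G(25) = mex{0,0} = 1
G_B(25) = 1.
Pile C, S = {6, 8, 9}:
n :  0  1  2  3  4  5  6  7  8  9 10 11 12 13 14
G :  0  0  0  0  0  0  1  1  1  1  1  1  2  2  2
G_C(14) = 2.
Combined Grundy value = 2 ⊕ 1 ⊕ 2 = 1.
A winning move leaves total XOR = 0, i.e. changes one component's Grundy value g to g ⊕ X where X is the current total.
Pile A: need g' = 2⊕1 = 3. Options: 8−1→G=1, 8−3→G=1, 8−8→G=0. Hits: 0.
Pile B: need g' = 1⊕1 = 0. Options: 25−2→G=0, 25−7→G=0. Hits: 2.
Pile C: need g' = 2⊕1 = 3. Options: 14−6→G=1, 14−8→G=1, 14−9→G=0. Hits: 0.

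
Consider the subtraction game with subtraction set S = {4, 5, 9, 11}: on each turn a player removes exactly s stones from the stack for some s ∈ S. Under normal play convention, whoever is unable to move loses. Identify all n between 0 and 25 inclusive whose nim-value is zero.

G(0) = 0
G(1) = mex{} = 0
G(2) = mex{} = 0
G(3) = mex{} = 0
G(4) = mex{0} = 1
G(5) = mex{0,0} = 1
G(6) = mex{0,0} = 1
G(7) = mex{0,0} = 1
G(8) = mex{1,0} = 2
G(9) = mex{1,1,0} = 2
G(10) = mex{1,1,0} = 2
G(11) = mex{1,1,0,0} = 2
G(12) = mex{2,1,0,0} = 3
G(13) = mex{2,2,1,0} = 3
G(14) = mex{2,2,1,0} = 3
G(15) = mex{2,2,1,1} = 0
G(16) = mex{3,2,1,1} = 0
G(17) = mex{3,3,2,1} = 0
G(18) = mex{3,3,2,1} = 0
G(19) = mex{0,3,2,2} = 1
G(20) = mex{0,0,2,2} = 1
G(21) = mex{0,0,3,2} = 1
G(22) = mex{0,0,3,2} = 1
G(23) = mex{1,0,3,3} = 2
G(24) = mex{1,1,0,3} = 2
G(25) = mex{1,1,0,3} = 2
P-positions are exactly the n with G(n) = 0.

0, 1, 2, 3, 15, 16, 17, 18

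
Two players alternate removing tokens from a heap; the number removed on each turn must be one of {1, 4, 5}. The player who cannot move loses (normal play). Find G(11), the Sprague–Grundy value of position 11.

n :  0  1  2  3  4  5  6  7  8  9 10 11
G :  0  1  0  1  2  3  2  3  0  1  0  1

1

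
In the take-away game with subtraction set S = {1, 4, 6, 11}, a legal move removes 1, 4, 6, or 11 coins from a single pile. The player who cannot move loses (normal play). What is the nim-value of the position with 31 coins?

n :  0  1  2  3  4  5  6  7  8  9 10 11 12 13 14 15 16 17 18 19 20 21 22 23 24 25 26 27 28 29 30 31
G :  0  1  0  1  2  0  1  0  1  2  0  1  0  1  2  0  1  0  1  2  0  1  0  1  2  0  1  0  1  2  0  1

1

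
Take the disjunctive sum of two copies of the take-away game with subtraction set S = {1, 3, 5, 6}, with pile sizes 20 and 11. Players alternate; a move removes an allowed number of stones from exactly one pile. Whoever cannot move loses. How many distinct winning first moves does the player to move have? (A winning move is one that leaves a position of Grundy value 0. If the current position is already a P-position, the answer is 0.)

All piles use S = {1, 3, 5, 6}:
G(0) = 0
G(1) = mex{0} = 1
G(2) = mex{1} = 0
G(3) = mex{0,0} = 1
G(4) = mex{1,1} = 0
G(5) = mex{0,0,0} = 1
G(6) = mex{1,1,1,0} = 2
G(7) = mex{2,0,0,1} = 3
G(8) = mex{3,1,1,0} = 2
G(9) = mex{2,2,0,1} = 3
G(10) = mex{3,3,1,0} = 2
G(11) = mex{2,2,2,1} = 0
G(12) = mex{0,3,3,2} = 1
G(13) = mex{1,2,2,3} = 0
G(14) = mex{0,0,3,2} = 1
G(15) = mex{1,1,2,3} = 0
G(16) = mex{0,0,0,2} = 1
G(17) = mex{1,1,1,0} = 2
G(18) = mex{2,0,0,1} = 3
G(19) = mex{3,1,1,0} = 2
G(20) = mex{2,2,0,1} = 3
Pile A: G(20) = 3.
Pile B: G(11) = 0.
Combined Grundy value = 3 ⊕ 0 = 3.
A winning move leaves total XOR = 0, i.e. changes one component's Grundy value g to g ⊕ X where X is the current total.
Pile A: need g' = 3⊕3 = 0. Options: 20−1→G=2, 20−3→G=2, 20−5→G=0, 20−6→G=1. Hits: 1.
Pile B: need g' = 0⊕3 = 3. Options: 11−1→G=2, 11−3→G=2, 11−5→G=2, 11−6→G=1. Hits: 0.

1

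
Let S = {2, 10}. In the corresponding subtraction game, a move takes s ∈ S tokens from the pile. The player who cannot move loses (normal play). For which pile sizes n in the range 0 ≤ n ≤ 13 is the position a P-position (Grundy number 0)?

0, 1, 4, 5, 8, 9, 12, 13

G(0) = 0
G(1) = mex{} = 0
G(2) = mex{0} = 1
G(3) = mex{0} = 1
G(4) = mex{1} = 0
G(5) = mex{1} = 0
G(6) = mex{0} = 1
G(7) = mex{0} = 1
G(8) = mex{1} = 0
G(9) = mex{1} = 0
G(10) = mex{0,0} = 1
G(11) = mex{0,0} = 1
G(12) = mex{1,1} = 0
G(13) = mex{1,1} = 0
P-positions are exactly the n with G(n) = 0.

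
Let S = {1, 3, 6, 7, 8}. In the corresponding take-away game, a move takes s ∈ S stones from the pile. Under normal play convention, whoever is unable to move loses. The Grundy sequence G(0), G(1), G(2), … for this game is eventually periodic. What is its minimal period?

G(0) = 0
G(1) = mex{0} = 1
G(2) = mex{1} = 0
G(3) = mex{0,0} = 1
G(4) = mex{1,1} = 0
G(5) = mex{0,0} = 1
G(6) = mex{1,1,0} = 2
G(7) = mex{2,0,1,0} = 3
G(8) = mex{3,1,0,1,0} = 2
G(9) = mex{2,2,1,0,1} = 3
G(10) = mex{3,3,0,1,0} = 2
G(11) = mex{2,2,1,0,1} = 3
G(12) = mex{3,3,2,1,0} = 4
G(13) = mex{4,2,3,2,1} = 0
G(14) = mex{0,3,2,3,2} = 1
G(15) = mex{1,4,3,2,3} = 0
G(16) = mex{0,0,2,3,2} = 1
G(17) = mex{1,1,3,2,3} = 0
G(18) = mex{0,0,4,3,2} = 1
G(19) = mex{1,1,0,4,3} = 2
G(20) = mex{2,0,1,0,4} = 3
G(21) = mex{3,1,0,1,0} = 2
G(22) = mex{2,2,1,0,1} = 3
G(23) = mex{3,3,0,1,0} = 2
G(24) = mex{2,2,1,0,1} = 3
G(25) = mex{3,3,2,1,0} = 4
G(26) = mex{4,2,3,2,1} = 0
G(27) = mex{0,3,2,3,2} = 1
G(n+13) = G(n) holds for n = 0,…,7 (a full window of length max(S) = 8), so the sequence is purely periodic with period 13.

13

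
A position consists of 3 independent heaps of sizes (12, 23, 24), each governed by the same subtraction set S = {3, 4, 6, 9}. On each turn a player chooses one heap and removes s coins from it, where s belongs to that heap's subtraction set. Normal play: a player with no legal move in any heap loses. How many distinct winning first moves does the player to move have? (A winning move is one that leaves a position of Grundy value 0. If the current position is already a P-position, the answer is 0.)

3

All heaps use S = {3, 4, 6, 9}:
n :  0  1  2  3  4  5  6  7  8  9 10 11 12 13 14 15 16 17 18 19 20 21 22 23 24
G :  0  0  0  1  1  1  2  2  2  3  3  3  0  0  0  1  1  1  2  2  2  3  3  3  0
Heap A: G(12) = 0.
Heap B: G(23) = 3.
Heap C: G(24) = 0.
Combined Grundy value = 0 ⊕ 3 ⊕ 0 = 3.
A winning move leaves total XOR = 0, i.e. changes one component's Grundy value g to g ⊕ X where X is the current total.
Heap A: need g' = 0⊕3 = 3. Options: 12−3→G=3, 12−4→G=2, 12−6→G=2, 12−9→G=1. Hits: 1.
Heap B: need g' = 3⊕3 = 0. Options: 23−3→G=2, 23−4→G=2, 23−6→G=1, 23−9→G=0. Hits: 1.
Heap C: need g' = 0⊕3 = 3. Options: 24−3→G=3, 24−4→G=2, 24−6→G=2, 24−9→G=1. Hits: 1.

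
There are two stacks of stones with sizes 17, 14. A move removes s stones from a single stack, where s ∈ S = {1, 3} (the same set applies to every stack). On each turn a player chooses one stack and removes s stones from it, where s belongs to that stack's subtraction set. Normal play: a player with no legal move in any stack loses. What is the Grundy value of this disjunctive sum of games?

1

All stacks use S = {1, 3}:
G(0) = 0
G(1) = mex{0} = 1
G(2) = mex{1} = 0
G(3) = mex{0,0} = 1
G(4) = mex{1,1} = 0
G(5) = mex{0,0} = 1
G(6) = mex{1,1} = 0
G(7) = mex{0,0} = 1
G(8) = mex{1,1} = 0
G(9) = mex{0,0} = 1
G(10) = mex{1,1} = 0
G(11) = mex{0,0} = 1
G(12) = mex{1,1} = 0
G(13) = mex{0,0} = 1
G(14) = mex{1,1} = 0
G(15) = mex{0,0} = 1
G(16) = mex{1,1} = 0
G(17) = mex{0,0} = 1
Stack A: G(17) = 1.
Stack B: G(14) = 0.
Combined Grundy value = 1 ⊕ 0 = 1.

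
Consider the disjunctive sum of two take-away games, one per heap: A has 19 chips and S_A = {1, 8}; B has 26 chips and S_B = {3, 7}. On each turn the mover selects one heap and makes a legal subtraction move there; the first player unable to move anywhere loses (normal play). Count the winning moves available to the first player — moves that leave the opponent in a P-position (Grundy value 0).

4

Heap A, S = {1, 8}:
G(0) = 0
G(1) = mex{0} = 1
G(2) = mex{1} = 0
G(3) = mex{0} = 1
G(4) = mex{1} = 0
G(5) = mex{0} = 1
G(6) = mex{1} = 0
G(7) = mex{0} = 1
G(8) = mex{1,0} = 2
G(9) = mex{2,1} = 0
G(10) = mex{0,0} = 1
G(11) = mex{1,1} = 0
G(12) = mex{0,0} = 1
G(13) = mex{1,1} = 0
G(14) = mex{0,0} = 1
G(15) = mex{1,1} = 0
G(16) = mex{0,2} = 1
G(17) = mex{1,0} = 2
G(18) = mex{2,1} = 0
G(19) = mex{0,0} = 1
G_A(19) = 1.
Heap B, S = {3, 7}:
n :  0  1  2  3  4  5  6  7  8  9 10 11 12 13 14 15 16 17 18 19 20 21 22 23 24 25 26
G :  0  0  0  1  1  1  0  2  2  1  0  0  0  1  1  1  0  2  2  1  0  0  0  1  1  1  0
G_B(26) = 0.
Combined Grundy value = 1 ⊕ 0 = 1.
A winning move leaves total XOR = 0, i.e. changes one component's Grundy value g to g ⊕ X where X is the current total.
Heap A: need g' = 1⊕1 = 0. Options: 19−1→G=0, 19−8→G=0. Hits: 2.
Heap B: need g' = 0⊕1 = 1. Options: 26−3→G=1, 26−7→G=1. Hits: 2.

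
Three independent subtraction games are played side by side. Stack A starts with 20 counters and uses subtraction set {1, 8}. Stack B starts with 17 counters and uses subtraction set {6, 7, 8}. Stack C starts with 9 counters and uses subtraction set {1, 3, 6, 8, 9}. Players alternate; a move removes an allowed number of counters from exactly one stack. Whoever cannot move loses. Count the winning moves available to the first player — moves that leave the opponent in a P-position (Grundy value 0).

Stack A, S = {1, 8}:
n :  0  1  2  3  4  5  6  7  8  9 10 11 12 13 14 15 16 17 18 19 20
G :  0  1  0  1  0  1  0  1  2  0  1  0  1  0  1  0  1  2  0  1  0
G_A(20) = 0.
Stack B, S = {6, 7, 8}:
G(0) = 0
G(1) = mex{} = 0
G(2) = mex{} = 0
G(3) = mex{} = 0
G(4) = mex{} = 0
G(5) = mex{} = 0
G(6) = mex{0} = 1
G(7) = mex{0,0} = 1
G(8) = mex{0,0,0} = 1
G(9) = mex{0,0,0} = 1
G(10) = mex{0,0,0} = 1
G(11) = mex{0,0,0} = 1
G(12) = mex{1,0,0} = 2
G(13) = mex{1,1,0} = 2
G(14) = mex{1,1,1} = 0
G(15) = mex{1,1,1} = 0
G(16) = mex{1,1,1} = 0
G(17) = mex{1,1,1} = 0
G_B(17) = 0.
Stack C, S = {1, 3, 6, 8, 9}:
n : 0 1 2 3 4 5 6 7 8 9
G : 0 1 0 1 0 1 2 3 2 3
G_C(9) = 3.
Combined Grundy value = 0 ⊕ 0 ⊕ 3 = 3.
A winning move leaves total XOR = 0, i.e. changes one component's Grundy value g to g ⊕ X where X is the current total.
Stack A: need g' = 0⊕3 = 3. Options: 20−1→G=1, 20−8→G=1. Hits: 0.
Stack B: need g' = 0⊕3 = 3. Options: 17−6→G=1, 17−7→G=1, 17−8→G=1. Hits: 0.
Stack C: need g' = 3⊕3 = 0. Options: 9−1→G=2, 9−3→G=2, 9−6→G=1, 9−8→G=1, 9−9→G=0. Hits: 1.

1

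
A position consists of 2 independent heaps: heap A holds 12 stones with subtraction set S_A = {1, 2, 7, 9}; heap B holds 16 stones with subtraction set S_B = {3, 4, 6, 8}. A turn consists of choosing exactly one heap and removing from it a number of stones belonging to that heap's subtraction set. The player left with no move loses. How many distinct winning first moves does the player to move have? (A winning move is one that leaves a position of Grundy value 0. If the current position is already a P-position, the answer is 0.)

Heap A, S = {1, 2, 7, 9}:
n :  0  1  2  3  4  5  6  7  8  9 10 11 12
G :  0  1  2  0  1  2  0  1  2  3  4  0  1
G_A(12) = 1.
Heap B, S = {3, 4, 6, 8}:
n :  0  1  2  3  4  5  6  7  8  9 10 11 12 13 14 15 16
G :  0  0  0  1  1  1  2  2  2  3  3  0  0  0  1  1  1
G_B(16) = 1.
Combined Grundy value = 1 ⊕ 1 = 0.
A winning move leaves total XOR = 0, i.e. changes one component's Grundy value g to g ⊕ X where X is the current total.
Heap A: target g' = 1⊕0 = 1, but every legal move changes the Grundy value (mex property), so 0 moves.
Heap B: target g' = 1⊕0 = 1, but every legal move changes the Grundy value (mex property), so 0 moves.

0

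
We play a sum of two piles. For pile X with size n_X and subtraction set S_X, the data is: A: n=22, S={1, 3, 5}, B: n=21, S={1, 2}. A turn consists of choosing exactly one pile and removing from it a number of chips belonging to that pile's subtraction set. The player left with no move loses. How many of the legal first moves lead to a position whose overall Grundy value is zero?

0

Pile A, S = {1, 3, 5}:
n :  0  1  2  3  4  5  6  7  8  9 10 11 12 13 14 15 16 17 18 19 20 21 22
G :  0  1  0  1  0  1  0  1  0  1  0  1  0  1  0  1  0  1  0  1  0  1  0
G_A(22) = 0.
Pile B, S = {1, 2}:
n :  0  1  2  3  4  5  6  7  8  9 10 11 12 13 14 15 16 17 18 19 20 21
G :  0  1  2  0  1  2  0  1  2  0  1  2  0  1  2  0  1  2  0  1  2  0
G_B(21) = 0.
Combined Grundy value = 0 ⊕ 0 = 0.
A winning move leaves total XOR = 0, i.e. changes one component's Grundy value g to g ⊕ X where X is the current total.
Pile A: target g' = 0⊕0 = 0, but every legal move changes the Grundy value (mex property), so 0 moves.
Pile B: target g' = 0⊕0 = 0, but every legal move changes the Grundy value (mex property), so 0 moves.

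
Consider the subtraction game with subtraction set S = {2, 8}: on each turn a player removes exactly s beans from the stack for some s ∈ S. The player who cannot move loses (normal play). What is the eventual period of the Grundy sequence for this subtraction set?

10

n :  0  1  2  3  4  5  6  7  8  9 10 11 12 13 14 15 16 17 18 19 20 21
G :  0  0  1  1  0  0  1  1  2  2  0  0  1  1  0  0  1  1  2  2  0  0
G(n+10) = G(n) holds for n = 0,…,7 (a full window of length max(S) = 8), so the sequence is purely periodic with period 10.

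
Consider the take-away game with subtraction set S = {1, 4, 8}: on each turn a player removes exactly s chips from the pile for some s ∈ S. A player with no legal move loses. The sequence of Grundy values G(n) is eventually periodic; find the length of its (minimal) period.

G(0) = 0
G(1) = mex{0} = 1
G(2) = mex{1} = 0
G(3) = mex{0} = 1
G(4) = mex{1,0} = 2
G(5) = mex{2,1} = 0
G(6) = mex{0,0} = 1
G(7) = mex{1,1} = 0
G(8) = mex{0,2,0} = 1
G(9) = mex{1,0,1} = 2
G(10) = mex{2,1,0} = 3
G(11) = mex{3,0,1} = 2
G(12) = mex{2,1,2} = 0
G(13) = mex{0,2,0} = 1
G(14) = mex{1,3,1} = 0
G(15) = mex{0,2,0} = 1
G(16) = mex{1,0,1} = 2
G(17) = mex{2,1,2} = 0
G(18) = mex{0,0,3} = 1
G(19) = mex{1,1,2} = 0
G(20) = mex{0,2,0} = 1
G(21) = mex{1,0,1} = 2
G(22) = mex{2,1,0} = 3
G(23) = mex{3,0,1} = 2
G(24) = mex{2,1,2} = 0
G(25) = mex{0,2,0} = 1
G(n+12) = G(n) holds for n = 0,…,7 (a full window of length max(S) = 8), so the sequence is purely periodic with period 12.

12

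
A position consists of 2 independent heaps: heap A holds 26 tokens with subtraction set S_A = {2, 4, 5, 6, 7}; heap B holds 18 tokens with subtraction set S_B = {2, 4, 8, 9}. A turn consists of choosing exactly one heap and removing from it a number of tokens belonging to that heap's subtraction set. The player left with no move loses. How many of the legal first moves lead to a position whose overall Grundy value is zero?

1

Heap A, S = {2, 4, 5, 6, 7}:
n :  0  1  2  3  4  5  6  7  8  9 10 11 12 13 14 15 16 17 18 19 20 21 22 23 24 25 26
G :  0  0  1  1  2  2  3  3  4  0  0  1  1  2  2  3  3  4  0  0  1  1  2  2  3  3  4
G_A(26) = 4.
Heap B, S = {2, 4, 8, 9}:
n :  0  1  2  3  4  5  6  7  8  9 10 11 12 13 14 15 16 17 18
G :  0  0  1  1  2  2  0  0  1  1  2  2  0  0  1  1  2  2  0
G_B(18) = 0.
Combined Grundy value = 4 ⊕ 0 = 4.
A winning move leaves total XOR = 0, i.e. changes one component's Grundy value g to g ⊕ X where X is the current total.
Heap A: need g' = 4⊕4 = 0. Options: 26−2→G=3, 26−4→G=2, 26−5→G=1, 26−6→G=1, 26−7→G=0. Hits: 1.
Heap B: need g' = 0⊕4 = 4. Options: 18−2→G=2, 18−4→G=1, 18−8→G=2, 18−9→G=1. Hits: 0.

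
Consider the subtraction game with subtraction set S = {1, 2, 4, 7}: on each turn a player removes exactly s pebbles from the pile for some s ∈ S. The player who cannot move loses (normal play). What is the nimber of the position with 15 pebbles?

0

n :  0  1  2  3  4  5  6  7  8  9 10 11 12 13 14 15
G :  0  1  2  0  1  2  0  1  2  0  1  2  0  1  2  0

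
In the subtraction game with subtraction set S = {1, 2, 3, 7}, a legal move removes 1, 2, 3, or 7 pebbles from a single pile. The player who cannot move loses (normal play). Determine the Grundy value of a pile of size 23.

3

G(0) = 0
G(1) = mex{0} = 1
G(2) = mex{1,0} = 2
G(3) = mex{2,1,0} = 3
G(4) = mex{3,2,1} = 0
G(5) = mex{0,3,2} = 1
G(6) = mex{1,0,3} = 2
G(7) = mex{2,1,0,0} = 3
G(8) = mex{3,2,1,1} = 0
G(9) = mex{0,3,2,2} = 1
G(10) = mex{1,0,3,3} = 2
G(11) = mex{2,1,0,0} = 3
G(12) = mex{3,2,1,1} = 0
G(13) = mex{0,3,2,2} = 1
G(14) = mex{1,0,3,3} = 2
G(15) = mex{2,1,0,0} = 3
G(16) = mex{3,2,1,1} = 0
G(17) = mex{0,3,2,2} = 1
G(18) = mex{1,0,3,3} = 2
G(19) = mex{2,1,0,0} = 3
G(20) = mex{3,2,1,1} = 0
G(21) = mex{0,3,2,2} = 1
G(22) = mex{1,0,3,3} = 2
G(23) = mex{2,1,0,0} = 3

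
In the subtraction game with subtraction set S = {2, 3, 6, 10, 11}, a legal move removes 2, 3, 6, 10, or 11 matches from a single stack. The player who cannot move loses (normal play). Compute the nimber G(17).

2

G(0) = 0
G(1) = mex{} = 0
G(2) = mex{0} = 1
G(3) = mex{0,0} = 1
G(4) = mex{1,0} = 2
G(5) = mex{1,1} = 0
G(6) = mex{2,1,0} = 3
G(7) = mex{0,2,0} = 1
G(8) = mex{3,0,1} = 2
G(9) = mex{1,3,1} = 0
G(10) = mex{2,1,2,0} = 3
G(11) = mex{0,2,0,0,0} = 1
G(12) = mex{3,0,3,1,0} = 2
G(13) = mex{1,3,1,1,1} = 0
G(14) = mex{2,1,2,2,1} = 0
G(15) = mex{0,2,0,0,2} = 1
G(16) = mex{0,0,3,3,0} = 1
G(17) = mex{1,0,1,1,3} = 2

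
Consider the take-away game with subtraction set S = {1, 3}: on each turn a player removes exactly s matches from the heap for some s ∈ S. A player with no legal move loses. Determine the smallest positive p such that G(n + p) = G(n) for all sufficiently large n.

n :  0  1  2  3  4  5  6  7  8  9 10 11 12 13 14
G :  0  1  0  1  0  1  0  1  0  1  0  1  0  1  0
G(n+2) = G(n) holds for n = 0,…,2 (a full window of length max(S) = 3), so the sequence is purely periodic with period 2.

2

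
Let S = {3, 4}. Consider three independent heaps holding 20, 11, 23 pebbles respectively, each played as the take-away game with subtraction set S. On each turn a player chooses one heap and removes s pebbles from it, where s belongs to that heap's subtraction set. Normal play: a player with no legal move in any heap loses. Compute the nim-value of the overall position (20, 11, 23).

3

All heaps use S = {3, 4}:
n :  0  1  2  3  4  5  6  7  8  9 10 11 12 13 14 15 16 17 18 19 20 21 22 23
G :  0  0  0  1  1  1  2  0  0  0  1  1  1  2  0  0  0  1  1  1  2  0  0  0
Heap A: G(20) = 2.
Heap B: G(11) = 1.
Heap C: G(23) = 0.
Combined Grundy value = 2 ⊕ 1 ⊕ 0 = 3.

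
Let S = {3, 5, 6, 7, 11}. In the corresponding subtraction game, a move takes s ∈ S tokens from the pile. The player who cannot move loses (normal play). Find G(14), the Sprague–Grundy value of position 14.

n :  0  1  2  3  4  5  6  7  8  9 10 11 12 13 14
G :  0  0  0  1  1  1  2  2  2  3  0  3  4  1  0

0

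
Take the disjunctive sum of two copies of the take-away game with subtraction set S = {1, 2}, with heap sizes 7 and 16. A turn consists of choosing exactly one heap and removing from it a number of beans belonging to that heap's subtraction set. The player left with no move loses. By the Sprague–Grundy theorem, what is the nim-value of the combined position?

0

All heaps use S = {1, 2}:
G(0) = 0
G(1) = mex{0} = 1
G(2) = mex{1,0} = 2
G(3) = mex{2,1} = 0
G(4) = mex{0,2} = 1
G(5) = mex{1,0} = 2
G(6) = mex{2,1} = 0
G(7) = mex{0,2} = 1
G(8) = mex{1,0} = 2
G(9) = mex{2,1} = 0
G(10) = mex{0,2} = 1
G(11) = mex{1,0} = 2
G(12) = mex{2,1} = 0
G(13) = mex{0,2} = 1
G(14) = mex{1,0} = 2
G(15) = mex{2,1} = 0
G(16) = mex{0,2} = 1
Heap A: G(7) = 1.
Heap B: G(16) = 1.
Combined Grundy value = 1 ⊕ 1 = 0.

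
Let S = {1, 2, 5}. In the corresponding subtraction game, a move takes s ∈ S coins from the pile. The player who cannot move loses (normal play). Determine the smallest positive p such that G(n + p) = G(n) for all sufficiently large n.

3

G(0) = 0
G(1) = mex{0} = 1
G(2) = mex{1,0} = 2
G(3) = mex{2,1} = 0
G(4) = mex{0,2} = 1
G(5) = mex{1,0,0} = 2
G(6) = mex{2,1,1} = 0
G(7) = mex{0,2,2} = 1
G(8) = mex{1,0,0} = 2
G(9) = mex{2,1,1} = 0
G(10) = mex{0,2,2} = 1
G(11) = mex{1,0,0} = 2
G(12) = mex{2,1,1} = 0
G(13) = mex{0,2,2} = 1
G(14) = mex{1,0,0} = 2
G(n+3) = G(n) holds for n = 0,…,4 (a full window of length max(S) = 5), so the sequence is purely periodic with period 3.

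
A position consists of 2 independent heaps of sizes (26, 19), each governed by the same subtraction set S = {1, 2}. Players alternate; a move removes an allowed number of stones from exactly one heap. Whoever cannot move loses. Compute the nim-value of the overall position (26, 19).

3

All heaps use S = {1, 2}:
n :  0  1  2  3  4  5  6  7  8  9 10 11 12 13 14 15 16 17 18 19 20 21 22 23 24 25 26
G :  0  1  2  0  1  2  0  1  2  0  1  2  0  1  2  0  1  2  0  1  2  0  1  2  0  1  2
Heap A: G(26) = 2.
Heap B: G(19) = 1.
Combined Grundy value = 2 ⊕ 1 = 3.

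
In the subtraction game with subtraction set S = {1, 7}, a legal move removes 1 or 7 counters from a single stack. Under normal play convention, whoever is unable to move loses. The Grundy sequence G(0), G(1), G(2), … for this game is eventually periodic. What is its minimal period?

2

n :  0  1  2  3  4  5  6  7  8  9 10 11 12 13 14
G :  0  1  0  1  0  1  0  1  0  1  0  1  0  1  0
G(n+2) = G(n) holds for n = 0,…,6 (a full window of length max(S) = 7), so the sequence is purely periodic with period 2.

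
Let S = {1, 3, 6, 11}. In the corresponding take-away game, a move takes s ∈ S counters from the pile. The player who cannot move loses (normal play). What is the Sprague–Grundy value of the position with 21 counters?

n :  0  1  2  3  4  5  6  7  8  9 10 11 12 13 14 15 16 17 18 19 20 21
G :  0  1  0  1  0  1  2  3  2  0  1  3  4  2  0  1  0  1  0  1  2  3

3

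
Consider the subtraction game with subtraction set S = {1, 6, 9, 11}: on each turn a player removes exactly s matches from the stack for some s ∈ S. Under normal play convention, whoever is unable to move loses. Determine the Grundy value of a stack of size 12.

0

G(0) = 0
G(1) = mex{0} = 1
G(2) = mex{1} = 0
G(3) = mex{0} = 1
G(4) = mex{1} = 0
G(5) = mex{0} = 1
G(6) = mex{1,0} = 2
G(7) = mex{2,1} = 0
G(8) = mex{0,0} = 1
G(9) = mex{1,1,0} = 2
G(10) = mex{2,0,1} = 3
G(11) = mex{3,1,0,0} = 2
G(12) = mex{2,2,1,1} = 0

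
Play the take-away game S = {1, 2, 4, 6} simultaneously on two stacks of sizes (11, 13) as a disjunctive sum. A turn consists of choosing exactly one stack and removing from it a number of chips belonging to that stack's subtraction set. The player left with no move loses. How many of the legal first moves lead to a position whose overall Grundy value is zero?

All stacks use S = {1, 2, 4, 6}:
n :  0  1  2  3  4  5  6  7  8  9 10 11 12 13
G :  0  1  2  0  1  2  3  4  0  1  2  0  1  2
Stack A: G(11) = 0.
Stack B: G(13) = 2.
Combined Grundy value = 0 ⊕ 2 = 2.
A winning move leaves total XOR = 0, i.e. changes one component's Grundy value g to g ⊕ X where X is the current total.
Stack A: need g' = 0⊕2 = 2. Options: 11−1→G=2, 11−2→G=1, 11−4→G=4, 11−6→G=2. Hits: 2.
Stack B: need g' = 2⊕2 = 0. Options: 13−1→G=1, 13−2→G=0, 13−4→G=1, 13−6→G=4. Hits: 1.

3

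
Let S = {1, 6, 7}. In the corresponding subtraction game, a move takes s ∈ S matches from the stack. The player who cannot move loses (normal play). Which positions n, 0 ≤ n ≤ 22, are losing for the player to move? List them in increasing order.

0, 2, 4, 12, 14, 16

n :  0  1  2  3  4  5  6  7  8  9 10 11 12 13 14 15 16 17 18 19 20 21 22
G :  0  1  0  1  0  1  2  3  2  3  2  3  0  1  0  1  0  1  2  3  2  3  2
P-positions are exactly the n with G(n) = 0.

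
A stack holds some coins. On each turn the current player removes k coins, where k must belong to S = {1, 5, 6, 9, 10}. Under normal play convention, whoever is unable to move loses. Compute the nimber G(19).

n :  0  1  2  3  4  5  6  7  8  9 10 11 12 13 14 15 16 17 18 19
G :  0  1  0  1  0  1  2  3  2  3  2  3  4  5  4  0  1  0  1  0

0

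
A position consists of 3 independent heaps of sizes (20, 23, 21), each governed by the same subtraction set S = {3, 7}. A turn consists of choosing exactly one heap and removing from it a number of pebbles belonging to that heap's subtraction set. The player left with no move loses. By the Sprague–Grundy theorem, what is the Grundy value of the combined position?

All heaps use S = {3, 7}:
n :  0  1  2  3  4  5  6  7  8  9 10 11 12 13 14 15 16 17 18 19 20 21 22 23
G :  0  0  0  1  1  1  0  2  2  1  0  0  0  1  1  1  0  2  2  1  0  0  0  1
Heap A: G(20) = 0.
Heap B: G(23) = 1.
Heap C: G(21) = 0.
Combined Grundy value = 0 ⊕ 1 ⊕ 0 = 1.

1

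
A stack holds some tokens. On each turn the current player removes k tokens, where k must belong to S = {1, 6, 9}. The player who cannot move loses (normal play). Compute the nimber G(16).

G(0) = 0
G(1) = mex{0} = 1
G(2) = mex{1} = 0
G(3) = mex{0} = 1
G(4) = mex{1} = 0
G(5) = mex{0} = 1
G(6) = mex{1,0} = 2
G(7) = mex{2,1} = 0
G(8) = mex{0,0} = 1
G(9) = mex{1,1,0} = 2
G(10) = mex{2,0,1} = 3
G(11) = mex{3,1,0} = 2
G(12) = mex{2,2,1} = 0
G(13) = mex{0,0,0} = 1
G(14) = mex{1,1,1} = 0
G(15) = mex{0,2,2} = 1
G(16) = mex{1,3,0} = 2

2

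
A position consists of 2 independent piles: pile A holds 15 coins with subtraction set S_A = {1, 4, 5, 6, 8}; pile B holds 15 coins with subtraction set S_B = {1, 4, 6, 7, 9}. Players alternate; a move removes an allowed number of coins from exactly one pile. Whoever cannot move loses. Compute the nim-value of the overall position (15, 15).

Pile A, S = {1, 4, 5, 6, 8}:
n :  0  1  2  3  4  5  6  7  8  9 10 11 12 13 14 15
G :  0  1  0  1  2  3  2  3  4  0  1  0  1  2  3  2
G_A(15) = 2.
Pile B, S = {1, 4, 6, 7, 9}:
G(0) = 0
G(1) = mex{0} = 1
G(2) = mex{1} = 0
G(3) = mex{0} = 1
G(4) = mex{1,0} = 2
G(5) = mex{2,1} = 0
G(6) = mex{0,0,0} = 1
G(7) = mex{1,1,1,0} = 2
G(8) = mex{2,2,0,1} = 3
G(9) = mex{3,0,1,0,0} = 2
G(10) = mex{2,1,2,1,1} = 0
G(11) = mex{0,2,0,2,0} = 1
G(12) = mex{1,3,1,0,1} = 2
G(13) = mex{2,2,2,1,2} = 0
G(14) = mex{0,0,3,2,0} = 1
G(15) = mex{1,1,2,3,1} = 0
G_B(15) = 0.
Combined Grundy value = 2 ⊕ 0 = 2.

2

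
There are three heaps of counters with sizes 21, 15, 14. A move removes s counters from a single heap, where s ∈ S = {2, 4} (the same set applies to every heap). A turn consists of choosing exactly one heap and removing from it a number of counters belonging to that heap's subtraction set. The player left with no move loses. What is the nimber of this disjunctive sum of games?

All heaps use S = {2, 4}:
n :  0  1  2  3  4  5  6  7  8  9 10 11 12 13 14 15 16 17 18 19 20 21
G :  0  0  1  1  2  2  0  0  1  1  2  2  0  0  1  1  2  2  0  0  1  1
Heap A: G(21) = 1.
Heap B: G(15) = 1.
Heap C: G(14) = 1.
Combined Grundy value = 1 ⊕ 1 ⊕ 1 = 1.

1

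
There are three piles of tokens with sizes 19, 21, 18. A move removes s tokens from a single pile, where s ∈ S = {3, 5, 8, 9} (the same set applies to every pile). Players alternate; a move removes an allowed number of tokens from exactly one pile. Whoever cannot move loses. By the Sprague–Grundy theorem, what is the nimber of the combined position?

3

All piles use S = {3, 5, 8, 9}:
G(0) = 0
G(1) = mex{} = 0
G(2) = mex{} = 0
G(3) = mex{0} = 1
G(4) = mex{0} = 1
G(5) = mex{0,0} = 1
G(6) = mex{1,0} = 2
G(7) = mex{1,0} = 2
G(8) = mex{1,1,0} = 2
G(9) = mex{2,1,0,0} = 3
G(10) = mex{2,1,0,0} = 3
G(11) = mex{2,2,1,0} = 3
G(12) = mex{3,2,1,1} = 0
G(13) = mex{3,2,1,1} = 0
G(14) = mex{3,3,2,1} = 0
G(15) = mex{0,3,2,2} = 1
G(16) = mex{0,3,2,2} = 1
G(17) = mex{0,0,3,2} = 1
G(18) = mex{1,0,3,3} = 2
G(19) = mex{1,0,3,3} = 2
G(20) = mex{1,1,0,3} = 2
G(21) = mex{2,1,0,0} = 3
Pile A: G(19) = 2.
Pile B: G(21) = 3.
Pile C: G(18) = 2.
Combined Grundy value = 2 ⊕ 3 ⊕ 2 = 3.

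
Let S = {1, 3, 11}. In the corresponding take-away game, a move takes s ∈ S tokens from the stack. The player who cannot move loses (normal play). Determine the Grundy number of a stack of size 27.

1

n :  0  1  2  3  4  5  6  7  8  9 10 11 12 13 14 15 16 17 18 19 20 21 22 23 24 25 26 27
G :  0  1  0  1  0  1  0  1  0  1  0  1  0  1  0  1  0  1  0  1  0  1  0  1  0  1  0  1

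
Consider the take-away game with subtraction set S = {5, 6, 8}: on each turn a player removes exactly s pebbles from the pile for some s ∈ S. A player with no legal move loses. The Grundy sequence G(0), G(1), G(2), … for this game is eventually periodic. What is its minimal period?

13

n :  0  1  2  3  4  5  6  7  8  9 10 11 12 13 14 15 16 17 18 19 20 21 22 23 24 25 26 27
G :  0  0  0  0  0  1  1  1  1  1  2  2  2  0  0  0  0  0  1  1  1  1  1  2  2  2  0  0
G(n+13) = G(n) holds for n = 0,…,7 (a full window of length max(S) = 8), so the sequence is purely periodic with period 13.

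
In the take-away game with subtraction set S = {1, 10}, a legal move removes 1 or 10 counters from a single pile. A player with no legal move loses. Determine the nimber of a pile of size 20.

1

G(0) = 0
G(1) = mex{0} = 1
G(2) = mex{1} = 0
G(3) = mex{0} = 1
G(4) = mex{1} = 0
G(5) = mex{0} = 1
G(6) = mex{1} = 0
G(7) = mex{0} = 1
G(8) = mex{1} = 0
G(9) = mex{0} = 1
G(10) = mex{1,0} = 2
G(11) = mex{2,1} = 0
G(12) = mex{0,0} = 1
G(13) = mex{1,1} = 0
G(14) = mex{0,0} = 1
G(15) = mex{1,1} = 0
G(16) = mex{0,0} = 1
G(17) = mex{1,1} = 0
G(18) = mex{0,0} = 1
G(19) = mex{1,1} = 0
G(20) = mex{0,2} = 1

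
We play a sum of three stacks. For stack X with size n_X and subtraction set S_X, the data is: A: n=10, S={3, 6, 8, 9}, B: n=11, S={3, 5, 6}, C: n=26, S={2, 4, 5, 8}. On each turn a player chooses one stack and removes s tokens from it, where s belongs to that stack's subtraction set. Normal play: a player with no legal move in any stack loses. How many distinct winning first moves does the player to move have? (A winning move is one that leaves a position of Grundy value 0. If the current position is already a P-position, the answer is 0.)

2

Stack A, S = {3, 6, 8, 9}:
G(0) = 0
G(1) = mex{} = 0
G(2) = mex{} = 0
G(3) = mex{0} = 1
G(4) = mex{0} = 1
G(5) = mex{0} = 1
G(6) = mex{1,0} = 2
G(7) = mex{1,0} = 2
G(8) = mex{1,0,0} = 2
G(9) = mex{2,1,0,0} = 3
G(10) = mex{2,1,0,0} = 3
G_A(10) = 3.
Stack B, S = {3, 5, 6}:
n :  0  1  2  3  4  5  6  7  8  9 10 11
G :  0  0  0  1  1  1  2  2  2  0  0  0
G_B(11) = 0.
Stack C, S = {2, 4, 5, 8}:
n :  0  1  2  3  4  5  6  7  8  9 10 11 12 13 14 15 16 17 18 19 20 21 22 23 24 25 26
G :  0  0  1  1  2  2  3  0  4  1  0  2  1  0  2  1  0  2  1  0  2  1  0  2  1  0  2
G_C(26) = 2.
Combined Grundy value = 3 ⊕ 0 ⊕ 2 = 1.
A winning move leaves total XOR = 0, i.e. changes one component's Grundy value g to g ⊕ X where X is the current total.
Stack A: need g' = 3⊕1 = 2. Options: 10−3→G=2, 10−6→G=1, 10−8→G=0, 10−9→G=0. Hits: 1.
Stack B: need g' = 0⊕1 = 1. Options: 11−3→G=2, 11−5→G=2, 11−6→G=1. Hits: 1.
Stack C: need g' = 2⊕1 = 3. Options: 26−2→G=1, 26−4→G=0, 26−5→G=1, 26−8→G=1. Hits: 0.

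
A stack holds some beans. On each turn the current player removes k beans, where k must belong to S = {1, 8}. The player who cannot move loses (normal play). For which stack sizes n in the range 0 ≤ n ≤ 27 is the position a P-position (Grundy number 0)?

0, 2, 4, 6, 9, 11, 13, 15, 18, 20, 22, 24, 27

n :  0  1  2  3  4  5  6  7  8  9 10 11 12 13 14 15 16 17 18 19 20 21 22 23 24 25 26 27
G :  0  1  0  1  0  1  0  1  2  0  1  0  1  0  1  0  1  2  0  1  0  1  0  1  0  1  2  0
P-positions are exactly the n with G(n) = 0.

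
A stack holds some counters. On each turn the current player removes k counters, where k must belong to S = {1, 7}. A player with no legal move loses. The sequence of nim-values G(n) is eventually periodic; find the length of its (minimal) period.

n :  0  1  2  3  4  5  6  7  8  9 10 11 12 13 14
G :  0  1  0  1  0  1  0  1  0  1  0  1  0  1  0
G(n+2) = G(n) holds for n = 0,…,6 (a full window of length max(S) = 7), so the sequence is purely periodic with period 2.

2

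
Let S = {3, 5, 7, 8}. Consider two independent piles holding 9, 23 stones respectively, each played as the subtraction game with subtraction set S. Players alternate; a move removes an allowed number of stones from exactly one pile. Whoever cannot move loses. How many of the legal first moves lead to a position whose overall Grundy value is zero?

All piles use S = {3, 5, 7, 8}:
n :  0  1  2  3  4  5  6  7  8  9 10 11 12 13 14 15 16 17 18 19 20 21 22 23
G :  0  0  0  1  1  1  2  2  2  3  3  0  0  0  1  1  1  2  2  2  3  3  0  0
Pile A: G(9) = 3.
Pile B: G(23) = 0.
Combined Grundy value = 3 ⊕ 0 = 3.
A winning move leaves total XOR = 0, i.e. changes one component's Grundy value g to g ⊕ X where X is the current total.
Pile A: need g' = 3⊕3 = 0. Options: 9−3→G=2, 9−5→G=1, 9−7→G=0, 9−8→G=0. Hits: 2.
Pile B: need g' = 0⊕3 = 3. Options: 23−3→G=3, 23−5→G=2, 23−7→G=1, 23−8→G=1. Hits: 1.

3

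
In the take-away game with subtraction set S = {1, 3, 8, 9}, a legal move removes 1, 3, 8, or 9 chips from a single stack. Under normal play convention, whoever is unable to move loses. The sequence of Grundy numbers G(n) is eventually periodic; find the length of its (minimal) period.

16

n :  0  1  2  3  4  5  6  7  8  9 10 11 12 13 14 15 16 17 18 19 20 21 22 23 24 25 26 27 28 29 30 31 32 33
G :  0  1  0  1  0  1  0  1  2  3  2  3  2  3  2  3  0  1  0  1  0  1  0  1  2  3  2  3  2  3  2  3  0  1
G(n+16) = G(n) holds for n = 0,…,8 (a full window of length max(S) = 9), so the sequence is purely periodic with period 16.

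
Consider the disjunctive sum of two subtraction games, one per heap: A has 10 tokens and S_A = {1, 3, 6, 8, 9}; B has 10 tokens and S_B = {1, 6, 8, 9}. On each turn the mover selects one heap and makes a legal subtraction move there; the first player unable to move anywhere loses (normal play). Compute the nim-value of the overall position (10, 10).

1

Heap A, S = {1, 3, 6, 8, 9}:
n :  0  1  2  3  4  5  6  7  8  9 10
G :  0  1  0  1  0  1  2  3  2  3  2
G_A(10) = 2.
Heap B, S = {1, 6, 8, 9}:
n :  0  1  2  3  4  5  6  7  8  9 10
G :  0  1  0  1  0  1  2  0  1  2  3
G_B(10) = 3.
Combined Grundy value = 2 ⊕ 3 = 1.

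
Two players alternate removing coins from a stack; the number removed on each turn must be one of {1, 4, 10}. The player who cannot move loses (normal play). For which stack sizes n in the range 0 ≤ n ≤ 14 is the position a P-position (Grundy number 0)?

n :  0  1  2  3  4  5  6  7  8  9 10 11 12 13 14
G :  0  1  0  1  2  0  1  0  1  2  3  2  3  0  1
P-positions are exactly the n with G(n) = 0.

0, 2, 5, 7, 13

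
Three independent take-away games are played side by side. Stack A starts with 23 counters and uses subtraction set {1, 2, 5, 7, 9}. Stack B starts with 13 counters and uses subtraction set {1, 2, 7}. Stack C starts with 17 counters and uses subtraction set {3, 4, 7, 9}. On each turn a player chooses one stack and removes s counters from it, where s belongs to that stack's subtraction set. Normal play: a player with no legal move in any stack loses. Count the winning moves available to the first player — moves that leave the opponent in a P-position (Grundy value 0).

Stack A, S = {1, 2, 5, 7, 9}:
n :  0  1  2  3  4  5  6  7  8  9 10 11 12 13 14 15 16 17 18 19 20 21 22 23
G :  0  1  2  0  1  2  0  1  2  3  4  5  3  4  0  1  2  0  1  2  0  1  2  3
G_A(23) = 3.
Stack B, S = {1, 2, 7}:
G(0) = 0
G(1) = mex{0} = 1
G(2) = mex{1,0} = 2
G(3) = mex{2,1} = 0
G(4) = mex{0,2} = 1
G(5) = mex{1,0} = 2
G(6) = mex{2,1} = 0
G(7) = mex{0,2,0} = 1
G(8) = mex{1,0,1} = 2
G(9) = mex{2,1,2} = 0
G(10) = mex{0,2,0} = 1
G(11) = mex{1,0,1} = 2
G(12) = mex{2,1,2} = 0
G(13) = mex{0,2,0} = 1
G_B(13) = 1.
Stack C, S = {3, 4, 7, 9}:
n :  0  1  2  3  4  5  6  7  8  9 10 11 12 13 14 15 16 17
G :  0  0  0  1  1  1  2  2  2  3  3  3  0  0  0  1  1  1
G_C(17) = 1.
Combined Grundy value = 3 ⊕ 1 ⊕ 1 = 3.
A winning move leaves total XOR = 0, i.e. changes one component's Grundy value g to g ⊕ X where X is the current total.
Stack A: need g' = 3⊕3 = 0. Options: 23−1→G=2, 23−2→G=1, 23−5→G=1, 23−7→G=2, 23−9→G=0. Hits: 1.
Stack B: need g' = 1⊕3 = 2. Options: 13−1→G=0, 13−2→G=2, 13−7→G=0. Hits: 1.
Stack C: need g' = 1⊕3 = 2. Options: 17−3→G=0, 17−4→G=0, 17−7→G=3, 17−9→G=2. Hits: 1.

3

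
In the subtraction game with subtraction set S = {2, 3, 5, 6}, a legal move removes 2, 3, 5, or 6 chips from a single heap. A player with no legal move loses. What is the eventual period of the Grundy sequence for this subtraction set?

8

n :  0  1  2  3  4  5  6  7  8  9 10 11 12 13 14 15 16 17
G :  0  0  1  1  2  2  3  3  0  0  1  1  2  2  3  3  0  0
G(n+8) = G(n) holds for n = 0,…,5 (a full window of length max(S) = 6), so the sequence is purely periodic with period 8.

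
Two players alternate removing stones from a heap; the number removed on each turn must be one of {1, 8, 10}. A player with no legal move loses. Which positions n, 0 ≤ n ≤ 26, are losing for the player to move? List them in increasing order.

0, 2, 4, 6, 9, 11, 13, 15, 18, 20, 22, 24

n :  0  1  2  3  4  5  6  7  8  9 10 11 12 13 14 15 16 17 18 19 20 21 22 23 24 25 26
G :  0  1  0  1  0  1  0  1  2  0  1  0  1  0  1  0  1  2  0  1  0  1  0  1  0  1  2
P-positions are exactly the n with G(n) = 0.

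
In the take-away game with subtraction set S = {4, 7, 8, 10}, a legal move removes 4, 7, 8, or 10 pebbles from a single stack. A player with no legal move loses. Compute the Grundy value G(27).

G(0) = 0
G(1) = mex{} = 0
G(2) = mex{} = 0
G(3) = mex{} = 0
G(4) = mex{0} = 1
G(5) = mex{0} = 1
G(6) = mex{0} = 1
G(7) = mex{0,0} = 1
G(8) = mex{1,0,0} = 2
G(9) = mex{1,0,0} = 2
G(10) = mex{1,0,0,0} = 2
G(11) = mex{1,1,0,0} = 2
G(12) = mex{2,1,1,0} = 3
G(13) = mex{2,1,1,0} = 3
G(14) = mex{2,1,1,1} = 0
G(15) = mex{2,2,1,1} = 0
G(16) = mex{3,2,2,1} = 0
G(17) = mex{3,2,2,1} = 0
G(18) = mex{0,2,2,2} = 1
G(19) = mex{0,3,2,2} = 1
G(20) = mex{0,3,3,2} = 1
G(21) = mex{0,0,3,2} = 1
G(22) = mex{1,0,0,3} = 2
G(23) = mex{1,0,0,3} = 2
G(24) = mex{1,0,0,0} = 2
G(25) = mex{1,1,0,0} = 2
G(26) = mex{2,1,1,0} = 3
G(27) = mex{2,1,1,0} = 3

3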